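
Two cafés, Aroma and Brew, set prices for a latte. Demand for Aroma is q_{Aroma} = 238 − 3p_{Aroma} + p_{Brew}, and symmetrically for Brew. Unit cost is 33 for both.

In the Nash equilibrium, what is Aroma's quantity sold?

103.2

Aroma's profit: π = (p_{Aroma} − 33)(238 − 3p_{Aroma} + p_{Brew}).
∂π/∂p_{Aroma} = 337 − 6p_{Aroma} + p_{Brew} = 0 ⇒ p_{Aroma} = 337/6 + (1/6)p_{Brew}.
Setting p_{Aroma} = p_{Brew} in the reaction function: p_{Aroma} = 337/6 + (1/6)p_{Aroma}, so p_{Aroma} = (337/6) / (5/6) = 67.4.
q_{Aroma} = 238 − 3·67.4 + 67.4 = 103.2.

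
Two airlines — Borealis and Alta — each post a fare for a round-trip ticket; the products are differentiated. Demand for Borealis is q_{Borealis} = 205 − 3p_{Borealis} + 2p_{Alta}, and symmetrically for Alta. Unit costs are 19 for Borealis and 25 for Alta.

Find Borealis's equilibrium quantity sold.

142.875

Borealis's profit: π = (p_{Borealis} − 19)(205 − 3p_{Borealis} + 2p_{Alta}).
∂π/∂p_{Borealis} = 262 − 6p_{Borealis} + 2p_{Alta} = 0 ⇒ p_{Borealis} = 131/3 + (1/3)p_{Alta}.
Similarly p_{Alta} = 140/3 + (1/3)p_{Borealis}.
Plugging p_{Alta} into Borealis's best response: p_{Borealis} = 131/3 + (1/3)(140/3 + (1/3)p_{Borealis}) ⇒ (8/9)p_{Borealis} = 533/9, so p_{Borealis} = 66.625.
Then p_{Alta} = 140/3 + (1/3)·66.625 = 68.875.
q_{Borealis} = 205 − 3·66.625 + 2·68.875 = 142.875.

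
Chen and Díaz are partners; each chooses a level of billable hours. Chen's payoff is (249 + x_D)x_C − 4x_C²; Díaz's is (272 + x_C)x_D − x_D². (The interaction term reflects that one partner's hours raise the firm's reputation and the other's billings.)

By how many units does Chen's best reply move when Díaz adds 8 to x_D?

Expanding Chen's payoff: 249x_C + x_Dx_C − 4x_C².
∂π/∂x_C = 249 + x_D − 8x_C = 0, so x_C = 31.125 + 0.125x_D.
The reaction-function slope is 0.125, so an 8-unit rise in x_D moves x_C by 0.125 × 8 = 1. Chen's best response rises — the actions are strategic complements.

1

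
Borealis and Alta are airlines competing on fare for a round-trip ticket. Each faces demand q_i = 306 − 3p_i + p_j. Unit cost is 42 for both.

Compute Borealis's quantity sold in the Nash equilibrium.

133.2

Borealis's profit: π = (p_{Borealis} − 42)(306 − 3p_{Borealis} + p_{Alta}).
∂π/∂p_{Borealis} = 432 − 6p_{Borealis} + p_{Alta} = 0 ⇒ p_{Borealis} = 72 + (1/6)p_{Alta}.
By symmetry p_{Alta} = p_{Borealis}; substituting into the reaction function, (5/6)p_{Borealis} = 72 and p_{Borealis} = 86.4.
q_{Borealis} = 306 − 3·86.4 + 86.4 = 133.2.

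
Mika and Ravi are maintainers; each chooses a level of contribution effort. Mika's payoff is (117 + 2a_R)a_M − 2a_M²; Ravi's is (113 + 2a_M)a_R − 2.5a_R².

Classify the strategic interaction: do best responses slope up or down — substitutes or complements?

Expanding Mika's payoff: 117a_M + 2a_Ra_M − 2a_M².
∂π/∂a_M = 117 + 2a_R − 4a_M = 0, so a_M = 29.25 + 0.5a_R.
The best-response slope da_M/da_R = 0.5 > 0: the reaction function is upward-sloping, so the choices are strategic complements.

strategic complements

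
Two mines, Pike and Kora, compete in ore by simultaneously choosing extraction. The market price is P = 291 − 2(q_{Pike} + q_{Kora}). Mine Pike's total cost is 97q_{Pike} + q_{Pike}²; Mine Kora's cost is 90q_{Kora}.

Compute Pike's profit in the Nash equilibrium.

1049.07

Mine Pike's profit: π = q_{Pike}(291 − 2(q_{Pike} + q_{Kora})) − 97q_{Pike} − q_{Pike}².
∂π/∂q_{Pike} = 194 − 6q_{Pike} − 2q_{Kora} = 0, so q_{Pike} = 97/3 − (1/3)q_{Kora}.
For Kora: ∂π/∂q_{Kora} = 201 − 4q_{Kora} − 2q_{Pike} = 0 ⇒ q_{Kora} = 50.25 − 0.5q_{Pike}.
Solving the two reaction functions simultaneously: (1 − (−1/3)(−0.5))q_{Pike} = 97/3 − (1/3)·50.25, so (5/6)q_{Pike} = 187/12 and q_{Pike} = 18.7.
Then q_{Kora} = 50.25 − 0.5·18.7 = 40.9.
Price P = 291 − 2·59.6 = 171.8.
Pike's profit: (171.8 − 97)·18.7 − (18.7)² = 1049.07.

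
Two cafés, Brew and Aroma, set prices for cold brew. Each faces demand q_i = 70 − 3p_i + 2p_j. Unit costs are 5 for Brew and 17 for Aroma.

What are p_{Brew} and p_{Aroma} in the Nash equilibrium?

23.5, 28

Brew's profit: π = (p_{Brew} − 5)(70 − 3p_{Brew} + 2p_{Aroma}).
∂π/∂p_{Brew} = 85 − 6p_{Brew} + 2p_{Aroma} = 0 ⇒ p_{Brew} = 85/6 + (1/3)p_{Aroma}.
Similarly p_{Aroma} = 121/6 + (1/3)p_{Brew}.
Substituting the second reaction function into the first: p_{Brew} = 85/6 + (1/3)(121/6 + (1/3)p_{Brew}), which gives (8/9)p_{Brew} = 188/9 ⇒ p_{Brew} = 23.5.
Then p_{Aroma} = 121/6 + (1/3)·23.5 = 28.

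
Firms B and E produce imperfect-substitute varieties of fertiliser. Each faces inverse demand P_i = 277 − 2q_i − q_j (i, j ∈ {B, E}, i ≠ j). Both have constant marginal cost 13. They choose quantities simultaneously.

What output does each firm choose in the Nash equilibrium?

52.8

Firm B's profit: π = q_B(277 − 2q_B − q_E) − 13q_B.
∂π/∂q_B = 264 − 4q_B − q_E = 0 ⇒ q_B = 66 − 0.25q_E.
Setting q_B = q_E in the reaction function: q_B = 66 − 0.25q_B, so q_B = 66 / 1.25 = 52.8.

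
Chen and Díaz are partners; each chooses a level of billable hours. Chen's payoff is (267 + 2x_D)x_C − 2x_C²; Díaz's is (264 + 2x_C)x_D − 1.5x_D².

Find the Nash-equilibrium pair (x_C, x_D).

Expanding Chen's payoff: 267x_C + 2x_Dx_C − 2x_C².
∂π/∂x_C = 267 + 2x_D − 4x_C = 0, so x_C = 66.75 + 0.5x_D.
Likewise for Díaz: x_D = 88 + (2/3)x_C.
Plugging x_D into Chen's best response: x_C = 66.75 + 0.5(88 + (2/3)x_C) ⇒ (2/3)x_C = 110.75, so x_C = 166.125.
Then x_D = 88 + (2/3)·166.125 = 198.75.

166.125, 198.75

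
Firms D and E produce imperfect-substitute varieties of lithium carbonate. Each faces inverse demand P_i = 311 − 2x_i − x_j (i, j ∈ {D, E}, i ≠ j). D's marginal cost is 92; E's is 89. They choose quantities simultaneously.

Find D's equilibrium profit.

3801.92

Firm D's profit: π = x_D(311 − 2x_D − x_E) − 92x_D.
∂π/∂x_D = 219 − 4x_D − x_E = 0 ⇒ x_D = 54.75 − 0.25x_E.
Similarly x_E = 55.5 − 0.25x_D.
Solving the two reaction functions simultaneously: (1 − (−0.25)(−0.25))x_D = 54.75 − 0.25·55.5, so 0.9375x_D = 40.875 and x_D = 43.6.
Then x_E = 55.5 − 0.25·43.6 = 44.6.
P_D = 311 − 2·43.6 − 44.6 = 179.2.
Profit = (179.2 − 92)·43.6 = 3801.92.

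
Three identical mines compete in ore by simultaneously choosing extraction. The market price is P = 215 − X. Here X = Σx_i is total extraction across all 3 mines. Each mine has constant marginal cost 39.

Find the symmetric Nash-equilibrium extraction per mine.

A representative mine's profit is π_i = x_i(215 − X) − 39x_i, with X = x_i + Σ_{j≠i} x_j.
First-order condition: 176 − 2x_i − Σ_{j≠i} x_j = 0.
In a symmetric equilibrium every mine chooses the same x, so Σ_{j≠i} x_j = 2x. The condition becomes 176 − 4x = 0, giving x = 176/4 = 44.

44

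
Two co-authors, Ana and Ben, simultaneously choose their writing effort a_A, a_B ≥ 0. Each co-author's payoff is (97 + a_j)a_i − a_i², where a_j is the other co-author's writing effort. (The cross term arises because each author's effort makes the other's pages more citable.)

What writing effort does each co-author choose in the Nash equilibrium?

97

Ana's payoff is (97 + a_B)a_A − a_A².
∂π/∂a_A = 97 + a_B − 2a_A = 0, so a_A = 48.5 + 0.5a_B.
The game is symmetric, so in equilibrium a_B = a_A: the reaction function gives 0.5a_A = 48.5, hence a_A = 97.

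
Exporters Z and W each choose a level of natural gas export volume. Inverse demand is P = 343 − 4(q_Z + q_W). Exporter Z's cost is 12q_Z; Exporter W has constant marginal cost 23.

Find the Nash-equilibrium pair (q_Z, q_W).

28.5, 25.75

Exporter Z's profit: π = q_Z(343 − 4(q_Z + q_W)) − 12q_Z.
∂π/∂q_Z = 331 − 8q_Z − 4q_W = 0, so q_Z = 41.375 − 0.5q_W.
By the same steps for W: q_W = 40 − 0.5q_Z.
Plugging q_W into Z's best response: q_Z = 41.375 − 0.5(40 − 0.5q_Z) ⇒ 0.75q_Z = 21.375, so q_Z = 28.5.
Then q_W = 40 − 0.5·28.5 = 25.75.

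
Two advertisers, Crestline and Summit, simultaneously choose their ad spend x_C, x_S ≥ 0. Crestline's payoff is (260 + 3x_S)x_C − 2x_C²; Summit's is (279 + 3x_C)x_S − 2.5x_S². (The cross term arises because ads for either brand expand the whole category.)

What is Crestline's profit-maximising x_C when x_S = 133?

164.75

Expanding Crestline's payoff: 260x_C + 3x_Sx_C − 2x_C².
∂π/∂x_C = 260 + 3x_S − 4x_C = 0, so x_C = 65 + 0.75x_S.
At x_S = 133: x_C = 65 + 0.75·133 = 164.75.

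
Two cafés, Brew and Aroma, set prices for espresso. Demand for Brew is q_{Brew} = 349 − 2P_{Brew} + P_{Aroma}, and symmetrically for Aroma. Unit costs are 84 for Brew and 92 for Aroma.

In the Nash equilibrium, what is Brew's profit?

Brew's profit: π = (P_{Brew} − 84)(349 − 2P_{Brew} + P_{Aroma}).
∂π/∂P_{Brew} = 517 − 4P_{Brew} + P_{Aroma} = 0 ⇒ P_{Brew} = 129.25 + 0.25P_{Aroma}.
Similarly P_{Aroma} = 133.25 + 0.25P_{Brew}.
Plugging P_{Aroma} into Brew's best response: P_{Brew} = 129.25 + 0.25(133.25 + 0.25P_{Brew}) ⇒ 0.9375P_{Brew} = 162.5625, so P_{Brew} = 173.4.
Then P_{Aroma} = 133.25 + 0.25·173.4 = 176.6.
q_{Brew} = 349 − 2·173.4 + 176.6 = 178.8.
Profit = (173.4 − 84)·178.8 = 15984.72.

15984.72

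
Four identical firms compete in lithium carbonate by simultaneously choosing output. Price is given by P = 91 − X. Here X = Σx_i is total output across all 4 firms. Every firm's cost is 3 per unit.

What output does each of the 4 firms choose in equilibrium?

17.6

A representative firm's profit is π_i = x_i(91 − X) − 3x_i, with X = x_i + Σ_{j≠i} x_j.
First-order condition: 88 − 2x_i − Σ_{j≠i} x_j = 0.
With identical firms, set every x_j = x: then 88 − 2x − 3x = 0, i.e. x = 88/5 = 17.6.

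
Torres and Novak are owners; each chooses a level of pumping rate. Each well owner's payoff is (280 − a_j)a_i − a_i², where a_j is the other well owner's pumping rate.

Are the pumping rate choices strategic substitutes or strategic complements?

Torres's payoff is (280 − a_N)a_T − a_T².
∂π/∂a_T = 280 − a_N − 2a_T = 0, so a_T = 140 − 0.5a_N.
The best-response slope da_T/da_N = −0.5 < 0: the reaction function is downward-sloping, so the choices are strategic substitutes.

strategic substitutes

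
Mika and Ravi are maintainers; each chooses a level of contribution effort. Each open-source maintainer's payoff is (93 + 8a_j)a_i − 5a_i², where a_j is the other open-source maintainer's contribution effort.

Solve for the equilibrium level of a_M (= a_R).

Mika's payoff is (93 + 8a_R)a_M − 5a_M².
∂π/∂a_M = 93 + 8a_R − 10a_M = 0, so a_M = 9.3 + 0.8a_R.
Setting a_M = a_R in the reaction function: a_M = 9.3 + 0.8a_M, so a_M = 9.3 / 0.2 = 46.5.

46.5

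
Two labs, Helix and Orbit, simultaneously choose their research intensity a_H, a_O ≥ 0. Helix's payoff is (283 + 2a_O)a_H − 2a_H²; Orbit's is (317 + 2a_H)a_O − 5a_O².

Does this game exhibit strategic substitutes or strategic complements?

strategic complements

Expanding Helix's payoff: 283a_H + 2a_Oa_H − 2a_H².
∂π/∂a_H = 283 + 2a_O − 4a_H = 0, so a_H = 70.75 + 0.5a_O.
The best-response slope da_H/da_O = 0.5 > 0: the reaction function is upward-sloping, so the choices are strategic complements.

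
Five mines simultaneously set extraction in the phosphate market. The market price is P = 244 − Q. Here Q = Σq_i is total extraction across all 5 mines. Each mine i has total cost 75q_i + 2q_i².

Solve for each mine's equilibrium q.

A representative mine's profit is π_i = q_i(244 − Q) − 75q_i − 2q_i², with Q = q_i + Σ_{j≠i} q_j.
First-order condition: 169 − 6q_i − Σ_{j≠i} q_j = 0.
With identical mines, set every q_j = q: then 169 − 6q − 4q = 0, i.e. q = 169/10 = 16.9.

16.9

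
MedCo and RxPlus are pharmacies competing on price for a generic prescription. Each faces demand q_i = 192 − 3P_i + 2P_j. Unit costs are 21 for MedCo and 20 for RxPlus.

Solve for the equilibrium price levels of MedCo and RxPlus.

MedCo's profit: π = (P_{MedCo} − 21)(192 − 3P_{MedCo} + 2P_{RxPlus}).
∂π/∂P_{MedCo} = 255 − 6P_{MedCo} + 2P_{RxPlus} = 0 ⇒ P_{MedCo} = 42.5 + (1/3)P_{RxPlus}.
Similarly P_{RxPlus} = 42 + (1/3)P_{MedCo}.
Solving the two reaction functions simultaneously: (1 − (1/3)(1/3))P_{MedCo} = 42.5 + (1/3)·42, so (8/9)P_{MedCo} = 56.5 and P_{MedCo} = 63.5625.
Then P_{RxPlus} = 42 + (1/3)·63.5625 = 63.1875.

63.5625, 63.1875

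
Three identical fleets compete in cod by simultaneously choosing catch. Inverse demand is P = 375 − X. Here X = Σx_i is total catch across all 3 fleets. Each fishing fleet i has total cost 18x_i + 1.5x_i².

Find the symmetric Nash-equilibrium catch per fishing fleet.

A representative fishing fleet's profit is π_i = x_i(375 − X) − 18x_i − 1.5x_i², with X = x_i + Σ_{j≠i} x_j.
First-order condition: 357 − 5x_i − Σ_{j≠i} x_j = 0.
Imposing symmetry (x_j = x for all j) turns Σ_{j≠i} x_j into 2x, so 357 = 7x and x = 51.

51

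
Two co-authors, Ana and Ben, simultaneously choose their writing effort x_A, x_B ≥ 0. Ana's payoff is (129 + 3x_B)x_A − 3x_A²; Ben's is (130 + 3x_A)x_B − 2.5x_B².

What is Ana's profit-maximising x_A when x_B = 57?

50

Expanding Ana's payoff: 129x_A + 3x_Bx_A − 3x_A².
∂π/∂x_A = 129 + 3x_B − 6x_A = 0, so x_A = 21.5 + 0.5x_B.
At x_B = 57: x_A = 21.5 + 0.5·57 = 50.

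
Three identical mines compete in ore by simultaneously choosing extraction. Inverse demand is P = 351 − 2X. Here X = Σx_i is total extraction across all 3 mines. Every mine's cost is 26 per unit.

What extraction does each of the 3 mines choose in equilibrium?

40.625

A representative mine's profit is π_i = x_i(351 − 2X) − 26x_i, with X = x_i + Σ_{j≠i} x_j.
First-order condition: 325 − 4x_i − 2Σ_{j≠i} x_j = 0.
With identical mines, set every x_j = x: then 325 − 4x − 4x = 0, i.e. x = 325/8 = 40.625.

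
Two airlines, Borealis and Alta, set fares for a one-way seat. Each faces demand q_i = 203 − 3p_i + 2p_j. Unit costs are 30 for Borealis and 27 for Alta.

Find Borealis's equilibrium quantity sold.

128.0625

Borealis's profit: π = (p_{Borealis} − 30)(203 − 3p_{Borealis} + 2p_{Alta}).
∂π/∂p_{Borealis} = 293 − 6p_{Borealis} + 2p_{Alta} = 0 ⇒ p_{Borealis} = 293/6 + (1/3)p_{Alta}.
Similarly p_{Alta} = 142/3 + (1/3)p_{Borealis}.
Substituting the second reaction function into the first: p_{Borealis} = 293/6 + (1/3)(142/3 + (1/3)p_{Borealis}), which gives (8/9)p_{Borealis} = 1163/18 ⇒ p_{Borealis} = 72.6875.
Then p_{Alta} = 142/3 + (1/3)·72.6875 = 71.5625.
q_{Borealis} = 203 − 3·72.6875 + 2·71.5625 = 128.0625.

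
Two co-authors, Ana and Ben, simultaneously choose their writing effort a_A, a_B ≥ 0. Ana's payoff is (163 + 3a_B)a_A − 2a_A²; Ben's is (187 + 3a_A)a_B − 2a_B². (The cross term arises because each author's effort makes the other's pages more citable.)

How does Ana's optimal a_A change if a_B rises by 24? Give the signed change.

18

Expanding Ana's payoff: 163a_A + 3a_Ba_A − 2a_A².
∂π/∂a_A = 163 + 3a_B − 4a_A = 0, so a_A = 40.75 + 0.75a_B.
The reaction-function slope is 0.75, so a 24-unit rise in a_B moves a_A by 0.75 × 24 = 18. Ana's best response rises — the actions are strategic complements.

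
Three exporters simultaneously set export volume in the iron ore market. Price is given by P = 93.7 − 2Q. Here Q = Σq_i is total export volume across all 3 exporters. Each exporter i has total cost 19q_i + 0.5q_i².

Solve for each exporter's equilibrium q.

A representative exporter's profit is π_i = q_i(93.7 − 2Q) − 19q_i − 0.5q_i², with Q = q_i + Σ_{j≠i} q_j.
First-order condition: 74.7 − 5q_i − 2Σ_{j≠i} q_j = 0.
Imposing symmetry (q_j = q for all j) turns Σ_{j≠i} q_j into 2q, so 74.7 = 9q and q = 8.3.

8.3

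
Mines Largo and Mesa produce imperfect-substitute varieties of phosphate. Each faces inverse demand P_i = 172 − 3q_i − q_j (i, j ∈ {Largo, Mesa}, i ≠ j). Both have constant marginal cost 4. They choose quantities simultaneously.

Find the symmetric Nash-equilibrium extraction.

24

Mine Largo's profit: π = q_{Largo}(172 − 3q_{Largo} − q_{Mesa}) − 4q_{Largo}.
∂π/∂q_{Largo} = 168 − 6q_{Largo} − q_{Mesa} = 0 ⇒ q_{Largo} = 28 − (1/6)q_{Mesa}.
By symmetry q_{Mesa} = q_{Largo}; substituting into the reaction function, (7/6)q_{Largo} = 28 and q_{Largo} = 24.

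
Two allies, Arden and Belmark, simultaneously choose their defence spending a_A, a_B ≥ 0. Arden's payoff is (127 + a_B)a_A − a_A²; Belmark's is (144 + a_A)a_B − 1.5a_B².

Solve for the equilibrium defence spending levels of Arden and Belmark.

105, 83

Expanding Arden's payoff: 127a_A + a_Ba_A − a_A².
∂π/∂a_A = 127 + a_B − 2a_A = 0, so a_A = 63.5 + 0.5a_B.
Likewise for Belmark: a_B = 48 + (1/3)a_A.
Plugging a_B into Arden's best response: a_A = 63.5 + 0.5(48 + (1/3)a_A) ⇒ (5/6)a_A = 87.5, so a_A = 105.
Then a_B = 48 + (1/3)·105 = 83.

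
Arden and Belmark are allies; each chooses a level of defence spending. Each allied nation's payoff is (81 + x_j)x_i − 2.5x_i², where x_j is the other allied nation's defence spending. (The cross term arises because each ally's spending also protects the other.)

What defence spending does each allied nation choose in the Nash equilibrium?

20.25

Arden's payoff is (81 + x_B)x_A − 2.5x_A².
∂π/∂x_A = 81 + x_B − 5x_A = 0, so x_A = 16.2 + 0.2x_B.
By symmetry x_B = x_A; substituting into the reaction function, 0.8x_A = 16.2 and x_A = 20.25.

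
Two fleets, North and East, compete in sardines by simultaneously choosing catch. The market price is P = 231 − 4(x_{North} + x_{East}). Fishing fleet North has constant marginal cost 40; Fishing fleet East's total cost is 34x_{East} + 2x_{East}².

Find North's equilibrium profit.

Fishing fleet North's profit: π = x_{North}(231 − 4(x_{North} + x_{East})) − 40x_{North}.
∂π/∂x_{North} = 191 − 8x_{North} − 4x_{East} = 0, so x_{North} = 23.875 − 0.5x_{East}.
For East: ∂π/∂x_{East} = 197 − 12x_{East} − 4x_{North} = 0 ⇒ x_{East} = 197/12 − (1/3)x_{North}.
Substituting the second reaction function into the first: x_{North} = 23.875 − 0.5(197/12 − (1/3)x_{North}), which gives (5/6)x_{North} = 47/3 ⇒ x_{North} = 18.8.
Then x_{East} = 197/12 − (1/3)·18.8 = 10.15.
Price P = 231 − 4·28.95 = 115.2.
North's profit: (115.2 − 40)·18.8 = 1413.76.

1413.76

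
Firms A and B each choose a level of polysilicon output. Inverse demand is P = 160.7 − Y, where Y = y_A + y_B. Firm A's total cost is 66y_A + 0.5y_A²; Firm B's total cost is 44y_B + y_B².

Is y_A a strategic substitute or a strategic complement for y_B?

strategic substitutes

Firm A's profit: π = y_A(160.7 − (y_A + y_B)) − 66y_A − 0.5y_A².
∂π/∂y_A = 94.7 − 3y_A − y_B = 0, so y_A = 947/30 − (1/3)y_B.
The best-response slope dy_A/dy_B = −1/3 < 0: the reaction function is downward-sloping, so the choices are strategic substitutes.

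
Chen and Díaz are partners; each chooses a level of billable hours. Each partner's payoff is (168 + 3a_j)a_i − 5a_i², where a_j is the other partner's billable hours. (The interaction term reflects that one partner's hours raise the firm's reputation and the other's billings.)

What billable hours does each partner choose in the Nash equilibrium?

Chen's payoff is (168 + 3a_D)a_C − 5a_C².
∂π/∂a_C = 168 + 3a_D − 10a_C = 0, so a_C = 16.8 + 0.3a_D.
The game is symmetric, so in equilibrium a_D = a_C: the reaction function gives 0.7a_C = 16.8, hence a_C = 24.

24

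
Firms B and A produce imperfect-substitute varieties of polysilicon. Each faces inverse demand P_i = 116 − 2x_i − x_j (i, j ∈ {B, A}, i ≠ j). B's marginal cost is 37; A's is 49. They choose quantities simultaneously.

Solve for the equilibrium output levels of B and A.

Firm B's profit: π = x_B(116 − 2x_B − x_A) − 37x_B.
∂π/∂x_B = 79 − 4x_B − x_A = 0 ⇒ x_B = 19.75 − 0.25x_A.
Similarly x_A = 16.75 − 0.25x_B.
Plugging x_A into B's best response: x_B = 19.75 − 0.25(16.75 − 0.25x_B) ⇒ 0.9375x_B = 15.5625, so x_B = 16.6.
Then x_A = 16.75 − 0.25·16.6 = 12.6.

16.6, 12.6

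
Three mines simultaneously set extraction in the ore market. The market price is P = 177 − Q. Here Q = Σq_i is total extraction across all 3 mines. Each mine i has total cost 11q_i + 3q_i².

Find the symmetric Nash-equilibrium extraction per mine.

16.6

A representative mine's profit is π_i = q_i(177 − Q) − 11q_i − 3q_i², with Q = q_i + Σ_{j≠i} q_j.
First-order condition: 166 − 8q_i − Σ_{j≠i} q_j = 0.
In a symmetric equilibrium every mine chooses the same q, so Σ_{j≠i} q_j = 2q. The condition becomes 166 − 10q = 0, giving q = 166/10 = 16.6.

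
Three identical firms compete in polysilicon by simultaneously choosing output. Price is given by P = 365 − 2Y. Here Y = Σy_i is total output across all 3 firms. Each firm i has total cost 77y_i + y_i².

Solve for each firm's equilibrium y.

A representative firm's profit is π_i = y_i(365 − 2Y) − 77y_i − y_i², with Y = y_i + Σ_{j≠i} y_j.
First-order condition: 288 − 6y_i − 2Σ_{j≠i} y_j = 0.
In a symmetric equilibrium every firm chooses the same y, so Σ_{j≠i} y_j = 2y. The condition becomes 288 − 10y = 0, giving y = 288/10 = 28.8.

28.8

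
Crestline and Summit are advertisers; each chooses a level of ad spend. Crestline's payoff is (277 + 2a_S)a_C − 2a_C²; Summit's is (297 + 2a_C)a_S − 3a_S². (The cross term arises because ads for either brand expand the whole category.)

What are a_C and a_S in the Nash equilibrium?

112.8, 87.1

Expanding Crestline's payoff: 277a_C + 2a_Sa_C − 2a_C².
∂π/∂a_C = 277 + 2a_S − 4a_C = 0, so a_C = 69.25 + 0.5a_S.
Likewise for Summit: a_S = 49.5 + (1/3)a_C.
Substituting the second reaction function into the first: a_C = 69.25 + 0.5(49.5 + (1/3)a_C), which gives (5/6)a_C = 94 ⇒ a_C = 112.8.
Then a_S = 49.5 + (1/3)·112.8 = 87.1.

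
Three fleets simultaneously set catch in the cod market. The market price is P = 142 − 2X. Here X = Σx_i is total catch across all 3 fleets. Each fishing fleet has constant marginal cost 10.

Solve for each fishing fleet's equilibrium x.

A representative fishing fleet's profit is π_i = x_i(142 − 2X) − 10x_i, with X = x_i + Σ_{j≠i} x_j.
First-order condition: 132 − 4x_i − 2Σ_{j≠i} x_j = 0.
Imposing symmetry (x_j = x for all j) turns Σ_{j≠i} x_j into 2x, so 132 = 8x and x = 16.5.

16.5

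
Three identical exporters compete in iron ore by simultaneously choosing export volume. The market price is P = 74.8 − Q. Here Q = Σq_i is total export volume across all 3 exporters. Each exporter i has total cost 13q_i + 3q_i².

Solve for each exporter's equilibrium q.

6.18

A representative exporter's profit is π_i = q_i(74.8 − Q) − 13q_i − 3q_i², with Q = q_i + Σ_{j≠i} q_j.
First-order condition: 61.8 − 8q_i − Σ_{j≠i} q_j = 0.
Imposing symmetry (q_j = q for all j) turns Σ_{j≠i} q_j into 2q, so 61.8 = 10q and q = 6.18.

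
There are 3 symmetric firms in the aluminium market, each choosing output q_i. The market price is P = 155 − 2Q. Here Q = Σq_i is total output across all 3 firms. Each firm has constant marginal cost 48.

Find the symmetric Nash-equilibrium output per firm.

13.375

A representative firm's profit is π_i = q_i(155 − 2Q) − 48q_i, with Q = q_i + Σ_{j≠i} q_j.
First-order condition: 107 − 4q_i − 2Σ_{j≠i} q_j = 0.
Imposing symmetry (q_j = q for all j) turns Σ_{j≠i} q_j into 2q, so 107 = 8q and q = 13.375.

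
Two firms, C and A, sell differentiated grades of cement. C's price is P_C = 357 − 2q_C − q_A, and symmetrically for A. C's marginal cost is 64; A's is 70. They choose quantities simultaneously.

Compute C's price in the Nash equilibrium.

Firm C's profit: π = q_C(357 − 2q_C − q_A) − 64q_C.
∂π/∂q_C = 293 − 4q_C − q_A = 0 ⇒ q_C = 73.25 − 0.25q_A.
Similarly q_A = 71.75 − 0.25q_C.
Substituting the second reaction function into the first: q_C = 73.25 − 0.25(71.75 − 0.25q_C), which gives 0.9375q_C = 55.3125 ⇒ q_C = 59.
Then q_A = 71.75 − 0.25·59 = 57.
P_C = 357 − 2·59 − 57 = 182.

182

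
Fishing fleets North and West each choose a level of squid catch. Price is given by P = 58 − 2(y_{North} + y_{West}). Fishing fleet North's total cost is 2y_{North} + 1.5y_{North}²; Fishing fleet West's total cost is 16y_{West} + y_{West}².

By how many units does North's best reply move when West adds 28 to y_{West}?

-8

Fishing fleet North's profit: π = y_{North}(58 − 2(y_{North} + y_{West})) − 2y_{North} − 1.5y_{North}².
∂π/∂y_{North} = 56 − 7y_{North} − 2y_{West} = 0, so y_{North} = 8 − (2/7)y_{West}.
The reaction-function slope is −2/7, so a 28-unit rise in y_{West} moves y_{North} by −2/7 × 28 = −8. North's best response falls — the actions are strategic substitutes.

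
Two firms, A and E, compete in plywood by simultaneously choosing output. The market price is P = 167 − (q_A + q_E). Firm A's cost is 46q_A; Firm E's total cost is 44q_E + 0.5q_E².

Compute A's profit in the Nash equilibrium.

Firm A's profit: π = q_A(167 − (q_A + q_E)) − 46q_A.
∂π/∂q_A = 121 − 2q_A − q_E = 0, so q_A = 60.5 − 0.5q_E.
For E: ∂π/∂q_E = 123 − 3q_E − q_A = 0 ⇒ q_E = 41 − (1/3)q_A.
Substituting the second reaction function into the first: q_A = 60.5 − 0.5(41 − (1/3)q_A), which gives (5/6)q_A = 40 ⇒ q_A = 48.
Then q_E = 41 − (1/3)·48 = 25.
Price P = 167 − 73 = 94.
A's profit: (94 − 46)·48 = 2304.

2304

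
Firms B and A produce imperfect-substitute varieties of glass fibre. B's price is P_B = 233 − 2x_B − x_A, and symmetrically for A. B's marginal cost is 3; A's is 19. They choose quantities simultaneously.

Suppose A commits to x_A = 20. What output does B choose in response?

52.5

Firm B's profit: π = x_B(233 − 2x_B − x_A) − 3x_B.
∂π/∂x_B = 230 − 4x_B − x_A = 0 ⇒ x_B = 57.5 − 0.25x_A.
At x_A = 20: x_B = 57.5 − 0.25·20 = 52.5.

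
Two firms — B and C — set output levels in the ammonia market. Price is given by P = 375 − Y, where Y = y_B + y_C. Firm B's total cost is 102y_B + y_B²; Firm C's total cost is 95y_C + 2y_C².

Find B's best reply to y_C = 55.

Firm B's profit: π = y_B(375 − (y_B + y_C)) − 102y_B − y_B².
∂π/∂y_B = 273 − 4y_B − y_C = 0, so y_B = 68.25 − 0.25y_C.
At y_C = 55: y_B = 68.25 − 0.25·55 = 54.5.

54.5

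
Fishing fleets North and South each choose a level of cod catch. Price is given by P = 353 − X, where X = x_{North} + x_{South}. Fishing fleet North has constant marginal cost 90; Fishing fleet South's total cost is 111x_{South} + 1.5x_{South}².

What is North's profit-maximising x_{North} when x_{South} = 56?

103.5

Fishing fleet North's profit: π = x_{North}(353 − (x_{North} + x_{South})) − 90x_{North}.
∂π/∂x_{North} = 263 − 2x_{North} − x_{South} = 0, so x_{North} = 131.5 − 0.5x_{South}.
At x_{South} = 56: x_{North} = 131.5 − 0.5·56 = 103.5.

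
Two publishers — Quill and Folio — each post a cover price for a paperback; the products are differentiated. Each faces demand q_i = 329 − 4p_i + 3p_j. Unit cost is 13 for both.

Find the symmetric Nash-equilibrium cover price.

Quill's profit: π = (p_{Quill} − 13)(329 − 4p_{Quill} + 3p_{Folio}).
∂π/∂p_{Quill} = 381 − 8p_{Quill} + 3p_{Folio} = 0 ⇒ p_{Quill} = 47.625 + 0.375p_{Folio}.
Setting p_{Quill} = p_{Folio} in the reaction function: p_{Quill} = 47.625 + 0.375p_{Quill}, so p_{Quill} = 47.625 / 0.625 = 76.2.

76.2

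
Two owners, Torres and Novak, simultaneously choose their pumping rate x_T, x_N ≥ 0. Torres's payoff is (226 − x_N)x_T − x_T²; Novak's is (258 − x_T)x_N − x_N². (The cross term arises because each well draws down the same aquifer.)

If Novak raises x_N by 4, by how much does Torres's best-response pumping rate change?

-2

Expanding Torres's payoff: 226x_T − x_Nx_T − x_T².
∂π/∂x_T = 226 − x_N − 2x_T = 0, so x_T = 113 − 0.5x_N.
The reaction-function slope is −0.5, so a 4-unit rise in x_N moves x_T by −0.5 × 4 = −2. Torres's best response falls — the actions are strategic substitutes.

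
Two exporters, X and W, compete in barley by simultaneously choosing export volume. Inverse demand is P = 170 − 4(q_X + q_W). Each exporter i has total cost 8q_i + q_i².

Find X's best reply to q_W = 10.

12.2

Exporter X's profit: π = q_X(170 − 4(q_X + q_W)) − 8q_X − q_X².
∂π/∂q_X = 162 − 10q_X − 4q_W = 0, so q_X = 16.2 − 0.4q_W.
At q_W = 10: q_X = 16.2 − 0.4·10 = 12.2.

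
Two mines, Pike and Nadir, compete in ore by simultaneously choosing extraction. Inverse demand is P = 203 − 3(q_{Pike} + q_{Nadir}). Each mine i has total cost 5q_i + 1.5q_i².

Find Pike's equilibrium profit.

Mine Pike's profit: π = q_{Pike}(203 − 3(q_{Pike} + q_{Nadir})) − 5q_{Pike} − 1.5q_{Pike}².
∂π/∂q_{Pike} = 198 − 9q_{Pike} − 3q_{Nadir} = 0, so q_{Pike} = 22 − (1/3)q_{Nadir}.
By symmetry q_{Nadir} = q_{Pike}; substituting into the reaction function, (4/3)q_{Pike} = 22 and q_{Pike} = 16.5.
Price P = 203 − 3·33 = 104.
Pike's profit: (104 − 5)·16.5 − 1.5(16.5)² = 1225.125.

1225.125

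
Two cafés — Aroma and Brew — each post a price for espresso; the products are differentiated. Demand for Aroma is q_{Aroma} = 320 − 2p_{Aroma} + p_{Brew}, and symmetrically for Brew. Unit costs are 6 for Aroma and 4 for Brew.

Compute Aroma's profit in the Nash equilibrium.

Aroma's profit: π = (p_{Aroma} − 6)(320 − 2p_{Aroma} + p_{Brew}).
∂π/∂p_{Aroma} = 332 − 4p_{Aroma} + p_{Brew} = 0 ⇒ p_{Aroma} = 83 + 0.25p_{Brew}.
Similarly p_{Brew} = 82 + 0.25p_{Aroma}.
Plugging p_{Brew} into Aroma's best response: p_{Aroma} = 83 + 0.25(82 + 0.25p_{Aroma}) ⇒ 0.9375p_{Aroma} = 103.5, so p_{Aroma} = 110.4.
Then p_{Brew} = 82 + 0.25·110.4 = 109.6.
q_{Aroma} = 320 − 2·110.4 + 109.6 = 208.8.
Profit = (110.4 − 6)·208.8 = 21798.72.

21798.72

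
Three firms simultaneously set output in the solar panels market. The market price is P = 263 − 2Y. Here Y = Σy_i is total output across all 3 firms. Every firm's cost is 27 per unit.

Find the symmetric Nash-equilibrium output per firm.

29.5

A representative firm's profit is π_i = y_i(263 − 2Y) − 27y_i, with Y = y_i + Σ_{j≠i} y_j.
First-order condition: 236 − 4y_i − 2Σ_{j≠i} y_j = 0.
Imposing symmetry (y_j = y for all j) turns Σ_{j≠i} y_j into 2y, so 236 = 8y and y = 29.5.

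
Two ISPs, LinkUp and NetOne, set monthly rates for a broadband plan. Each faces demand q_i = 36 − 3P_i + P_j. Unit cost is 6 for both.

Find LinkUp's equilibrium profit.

LinkUp's profit: π = (P_{LinkUp} − 6)(36 − 3P_{LinkUp} + P_{NetOne}).
∂π/∂P_{LinkUp} = 54 − 6P_{LinkUp} + P_{NetOne} = 0 ⇒ P_{LinkUp} = 9 + (1/6)P_{NetOne}.
Setting P_{LinkUp} = P_{NetOne} in the reaction function: P_{LinkUp} = 9 + (1/6)P_{LinkUp}, so P_{LinkUp} = 9 / (5/6) = 10.8.
q_{LinkUp} = 36 − 3·10.8 + 10.8 = 14.4.
Profit = (10.8 − 6)·14.4 = 69.12.

69.12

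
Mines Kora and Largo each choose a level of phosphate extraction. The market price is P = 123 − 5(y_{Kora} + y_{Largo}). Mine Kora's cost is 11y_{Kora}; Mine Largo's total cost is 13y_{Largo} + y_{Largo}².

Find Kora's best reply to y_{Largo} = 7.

Mine Kora's profit: π = y_{Kora}(123 − 5(y_{Kora} + y_{Largo})) − 11y_{Kora}.
∂π/∂y_{Kora} = 112 − 10y_{Kora} − 5y_{Largo} = 0, so y_{Kora} = 11.2 − 0.5y_{Largo}.
At y_{Largo} = 7: y_{Kora} = 11.2 − 0.5·7 = 7.7.

7.7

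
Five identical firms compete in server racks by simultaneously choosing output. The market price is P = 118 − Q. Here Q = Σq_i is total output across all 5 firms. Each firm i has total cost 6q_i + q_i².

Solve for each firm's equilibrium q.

14

A representative firm's profit is π_i = q_i(118 − Q) − 6q_i − q_i², with Q = q_i + Σ_{j≠i} q_j.
First-order condition: 112 − 4q_i − Σ_{j≠i} q_j = 0.
In a symmetric equilibrium every firm chooses the same q, so Σ_{j≠i} q_j = 4q. The condition becomes 112 − 8q = 0, giving q = 112/8 = 14.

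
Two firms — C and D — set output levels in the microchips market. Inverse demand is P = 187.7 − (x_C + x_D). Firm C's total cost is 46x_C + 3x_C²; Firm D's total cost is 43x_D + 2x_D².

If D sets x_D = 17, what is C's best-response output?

Firm C's profit: π = x_C(187.7 − (x_C + x_D)) − 46x_C − 3x_C².
∂π/∂x_C = 141.7 − 8x_C − x_D = 0, so x_C = 17.7125 − 0.125x_D.
At x_D = 17: x_C = 17.7125 − 0.125·17 = 15.5875.

15.5875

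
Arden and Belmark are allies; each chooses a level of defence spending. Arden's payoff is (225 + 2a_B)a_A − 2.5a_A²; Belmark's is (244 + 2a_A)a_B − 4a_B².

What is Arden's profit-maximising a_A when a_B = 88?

Expanding Arden's payoff: 225a_A + 2a_Ba_A − 2.5a_A².
∂π/∂a_A = 225 + 2a_B − 5a_A = 0, so a_A = 45 + 0.4a_B.
At a_B = 88: a_A = 45 + 0.4·88 = 80.2.

80.2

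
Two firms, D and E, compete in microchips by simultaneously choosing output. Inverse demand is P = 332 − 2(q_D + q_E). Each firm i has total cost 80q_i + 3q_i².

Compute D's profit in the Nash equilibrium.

2205

Firm D's profit: π = q_D(332 − 2(q_D + q_E)) − 80q_D − 3q_D².
∂π/∂q_D = 252 − 10q_D − 2q_E = 0, so q_D = 25.2 − 0.2q_E.
Setting q_D = q_E in the reaction function: q_D = 25.2 − 0.2q_D, so q_D = 25.2 / 1.2 = 21.
Price P = 332 − 2·42 = 248.
D's profit: (248 − 80)·21 − 3(21)² = 2205.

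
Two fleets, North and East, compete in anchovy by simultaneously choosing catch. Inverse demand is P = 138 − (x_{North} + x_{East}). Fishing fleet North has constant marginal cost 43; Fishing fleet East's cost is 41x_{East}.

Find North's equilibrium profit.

961

Fishing fleet North's profit: π = x_{North}(138 − (x_{North} + x_{East})) − 43x_{North}.
∂π/∂x_{North} = 95 − 2x_{North} − x_{East} = 0, so x_{North} = 47.5 − 0.5x_{East}.
By the same steps for East: x_{East} = 48.5 − 0.5x_{North}.
Plugging x_{East} into North's best response: x_{North} = 47.5 − 0.5(48.5 − 0.5x_{North}) ⇒ 0.75x_{North} = 23.25, so x_{North} = 31.
Then x_{East} = 48.5 − 0.5·31 = 33.
Price P = 138 − 64 = 74.
North's profit: (74 − 43)·31 = 961.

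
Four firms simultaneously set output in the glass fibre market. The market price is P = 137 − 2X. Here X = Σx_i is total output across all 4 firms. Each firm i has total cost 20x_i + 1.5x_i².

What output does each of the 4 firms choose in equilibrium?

A representative firm's profit is π_i = x_i(137 − 2X) − 20x_i − 1.5x_i², with X = x_i + Σ_{j≠i} x_j.
First-order condition: 117 − 7x_i − 2Σ_{j≠i} x_j = 0.
Imposing symmetry (x_j = x for all j) turns Σ_{j≠i} x_j into 3x, so 117 = 13x and x = 9.

9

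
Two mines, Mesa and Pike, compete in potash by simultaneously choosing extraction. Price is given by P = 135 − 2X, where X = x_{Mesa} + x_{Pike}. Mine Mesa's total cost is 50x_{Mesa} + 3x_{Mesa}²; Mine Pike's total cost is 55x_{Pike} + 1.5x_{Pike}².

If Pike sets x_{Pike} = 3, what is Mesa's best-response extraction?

7.9

Mine Mesa's profit: π = x_{Mesa}(135 − 2(x_{Mesa} + x_{Pike})) − 50x_{Mesa} − 3x_{Mesa}².
∂π/∂x_{Mesa} = 85 − 10x_{Mesa} − 2x_{Pike} = 0, so x_{Mesa} = 8.5 − 0.2x_{Pike}.
At x_{Pike} = 3: x_{Mesa} = 8.5 − 0.2·3 = 7.9.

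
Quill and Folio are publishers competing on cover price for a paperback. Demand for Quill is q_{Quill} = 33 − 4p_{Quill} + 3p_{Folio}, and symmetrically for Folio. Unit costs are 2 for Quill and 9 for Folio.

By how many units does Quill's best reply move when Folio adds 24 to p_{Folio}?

Quill's profit: π = (p_{Quill} − 2)(33 − 4p_{Quill} + 3p_{Folio}).
∂π/∂p_{Quill} = 41 − 8p_{Quill} + 3p_{Folio} = 0 ⇒ p_{Quill} = 5.125 + 0.375p_{Folio}.
The reaction-function slope is 0.375, so a 24-unit rise in p_{Folio} moves p_{Quill} by 0.375 × 24 = 9. Quill's best response rises — the actions are strategic complements.

9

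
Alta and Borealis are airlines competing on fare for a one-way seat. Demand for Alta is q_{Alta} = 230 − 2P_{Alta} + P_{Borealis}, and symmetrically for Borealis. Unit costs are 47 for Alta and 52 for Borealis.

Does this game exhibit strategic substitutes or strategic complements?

Alta's profit: π = (P_{Alta} − 47)(230 − 2P_{Alta} + P_{Borealis}).
∂π/∂P_{Alta} = 324 − 4P_{Alta} + P_{Borealis} = 0 ⇒ P_{Alta} = 81 + 0.25P_{Borealis}.
The best-response slope dP_{Alta}/dP_{Borealis} = 0.25 > 0: the reaction function is upward-sloping, so the choices are strategic complements.

strategic complements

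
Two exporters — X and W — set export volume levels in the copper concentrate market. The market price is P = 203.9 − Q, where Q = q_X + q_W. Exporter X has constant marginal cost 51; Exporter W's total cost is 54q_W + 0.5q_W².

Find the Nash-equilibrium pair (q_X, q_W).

61.76, 29.38

Exporter X's profit: π = q_X(203.9 − (q_X + q_W)) − 51q_X.
∂π/∂q_X = 152.9 − 2q_X − q_W = 0, so q_X = 76.45 − 0.5q_W.
For W: ∂π/∂q_W = 149.9 − 3q_W − q_X = 0 ⇒ q_W = 1499/30 − (1/3)q_X.
Substituting the second reaction function into the first: q_X = 76.45 − 0.5(1499/30 − (1/3)q_X), which gives (5/6)q_X = 772/15 ⇒ q_X = 61.76.
Then q_W = 1499/30 − (1/3)·61.76 = 29.38.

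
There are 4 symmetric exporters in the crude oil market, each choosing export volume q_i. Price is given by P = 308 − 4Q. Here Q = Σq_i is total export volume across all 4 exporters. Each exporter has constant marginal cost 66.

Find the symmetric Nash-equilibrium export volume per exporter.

12.1

A representative exporter's profit is π_i = q_i(308 − 4Q) − 66q_i, with Q = q_i + Σ_{j≠i} q_j.
First-order condition: 242 − 8q_i − 4Σ_{j≠i} q_j = 0.
Imposing symmetry (q_j = q for all j) turns Σ_{j≠i} q_j into 3q, so 242 = 20q and q = 12.1.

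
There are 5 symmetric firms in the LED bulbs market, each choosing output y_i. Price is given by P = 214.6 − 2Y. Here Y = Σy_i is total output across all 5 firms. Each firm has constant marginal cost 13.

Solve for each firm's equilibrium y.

A representative firm's profit is π_i = y_i(214.6 − 2Y) − 13y_i, with Y = y_i + Σ_{j≠i} y_j.
First-order condition: 201.6 − 4y_i − 2Σ_{j≠i} y_j = 0.
In a symmetric equilibrium every firm chooses the same y, so Σ_{j≠i} y_j = 4y. The condition becomes 201.6 − 12y = 0, giving y = 201.6/12 = 16.8.

16.8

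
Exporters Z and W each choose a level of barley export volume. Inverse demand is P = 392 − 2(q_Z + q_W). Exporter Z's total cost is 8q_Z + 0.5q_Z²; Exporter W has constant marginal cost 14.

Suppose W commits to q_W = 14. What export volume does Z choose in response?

Exporter Z's profit: π = q_Z(392 − 2(q_Z + q_W)) − 8q_Z − 0.5q_Z².
∂π/∂q_Z = 384 − 5q_Z − 2q_W = 0, so q_Z = 76.8 − 0.4q_W.
At q_W = 14: q_Z = 76.8 − 0.4·14 = 71.2.

71.2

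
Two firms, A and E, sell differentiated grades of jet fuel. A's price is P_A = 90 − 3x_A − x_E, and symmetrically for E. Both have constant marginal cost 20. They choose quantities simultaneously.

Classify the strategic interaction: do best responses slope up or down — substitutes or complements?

strategic substitutes

Firm A's profit: π = x_A(90 − 3x_A − x_E) − 20x_A.
∂π/∂x_A = 70 − 6x_A − x_E = 0 ⇒ x_A = 35/3 − (1/6)x_E.
The best-response slope dx_A/dx_E = −1/6 < 0: the reaction function is downward-sloping, so the choices are strategic substitutes.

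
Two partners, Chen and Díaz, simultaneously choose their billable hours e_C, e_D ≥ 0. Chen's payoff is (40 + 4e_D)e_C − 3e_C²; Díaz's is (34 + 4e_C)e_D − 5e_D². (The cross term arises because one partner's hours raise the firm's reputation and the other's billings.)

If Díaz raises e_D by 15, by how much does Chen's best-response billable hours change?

10

Expanding Chen's payoff: 40e_C + 4e_De_C − 3e_C².
∂π/∂e_C = 40 + 4e_D − 6e_C = 0, so e_C = 20/3 + (2/3)e_D.
The reaction-function slope is 2/3, so a 15-unit rise in e_D moves e_C by 2/3 × 15 = 10. Chen's best response rises — the actions are strategic complements.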